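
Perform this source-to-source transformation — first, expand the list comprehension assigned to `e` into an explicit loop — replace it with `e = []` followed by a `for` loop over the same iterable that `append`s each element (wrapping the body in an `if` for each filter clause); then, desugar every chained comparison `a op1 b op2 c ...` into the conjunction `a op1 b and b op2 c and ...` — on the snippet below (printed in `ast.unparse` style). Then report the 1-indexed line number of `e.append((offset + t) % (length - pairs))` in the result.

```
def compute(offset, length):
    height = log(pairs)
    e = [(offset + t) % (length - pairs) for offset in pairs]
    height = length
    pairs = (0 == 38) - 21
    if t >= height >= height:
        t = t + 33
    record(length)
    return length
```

Transformed code:
def compute(offset, length):
    height = log(pairs)
    e = []
    for offset in pairs:
        e.append((offset + t) % (length - pairs))
    height = length
    pairs = (0 == 38) - 21
    if t >= height and height >= height:
        t = t + 33
    record(length)
    return length

5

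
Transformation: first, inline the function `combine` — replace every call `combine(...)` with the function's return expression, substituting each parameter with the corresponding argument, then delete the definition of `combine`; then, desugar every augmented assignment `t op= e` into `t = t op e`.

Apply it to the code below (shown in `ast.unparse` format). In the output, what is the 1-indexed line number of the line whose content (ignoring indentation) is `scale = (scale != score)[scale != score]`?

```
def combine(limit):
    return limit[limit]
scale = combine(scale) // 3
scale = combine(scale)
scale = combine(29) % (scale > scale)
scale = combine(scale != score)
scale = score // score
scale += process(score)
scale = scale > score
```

4

Transformed code:
scale = scale[scale] // 3
scale = scale[scale]
scale = 29[29] % (scale > scale)
scale = (scale != score)[scale != score]
scale = score // score
scale = scale + process(score)
scale = scale > score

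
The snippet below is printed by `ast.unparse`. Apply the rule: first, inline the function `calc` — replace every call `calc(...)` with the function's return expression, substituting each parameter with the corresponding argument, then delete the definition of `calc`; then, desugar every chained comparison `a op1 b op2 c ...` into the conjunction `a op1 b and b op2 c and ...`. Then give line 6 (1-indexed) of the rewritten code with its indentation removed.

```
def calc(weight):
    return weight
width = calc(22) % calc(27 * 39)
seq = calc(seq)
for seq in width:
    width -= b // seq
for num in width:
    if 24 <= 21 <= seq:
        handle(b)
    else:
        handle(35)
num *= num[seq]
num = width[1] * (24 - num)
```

Transformed code:
width = 22 % (27 * 39)
seq = seq
for seq in width:
    width -= b // seq
for num in width:
    if 24 <= 21 and 21 <= seq:
        handle(b)
    else:
        handle(35)
num *= num[seq]
num = width[1] * (24 - num)

if 24 <= 21 and 21 <= seq:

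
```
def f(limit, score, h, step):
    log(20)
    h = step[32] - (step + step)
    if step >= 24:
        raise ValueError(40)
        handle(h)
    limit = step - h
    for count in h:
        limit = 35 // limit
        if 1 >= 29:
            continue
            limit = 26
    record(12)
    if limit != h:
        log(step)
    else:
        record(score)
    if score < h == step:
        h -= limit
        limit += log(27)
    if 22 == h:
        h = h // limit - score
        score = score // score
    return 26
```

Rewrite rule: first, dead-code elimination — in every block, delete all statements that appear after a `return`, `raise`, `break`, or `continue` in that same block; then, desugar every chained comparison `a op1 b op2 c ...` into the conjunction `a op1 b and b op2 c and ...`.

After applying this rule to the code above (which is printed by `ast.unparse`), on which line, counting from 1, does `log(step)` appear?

Transformed code:
def f(limit, score, h, step):
    log(20)
    h = step[32] - (step + step)
    if step >= 24:
        raise ValueError(40)
    limit = step - h
    for count in h:
        limit = 35 // limit
        if 1 >= 29:
            continue
    record(12)
    if limit != h:
        log(step)
    else:
        record(score)
    if score < h and h == step:
        h -= limit
        limit += log(27)
    if 22 == h:
        h = h // limit - score
        score = score // score
    return 26

13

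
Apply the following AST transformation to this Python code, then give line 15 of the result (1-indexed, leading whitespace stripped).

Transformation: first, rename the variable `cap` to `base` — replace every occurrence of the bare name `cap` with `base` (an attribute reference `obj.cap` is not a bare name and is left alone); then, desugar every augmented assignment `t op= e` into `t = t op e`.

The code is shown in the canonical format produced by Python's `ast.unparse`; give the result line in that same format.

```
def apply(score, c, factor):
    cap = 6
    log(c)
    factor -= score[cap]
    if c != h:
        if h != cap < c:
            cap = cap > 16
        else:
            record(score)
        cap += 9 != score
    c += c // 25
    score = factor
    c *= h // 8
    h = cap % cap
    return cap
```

return base

Transformed code:
def apply(score, c, factor):
    base = 6
    log(c)
    factor = factor - score[base]
    if c != h:
        if h != base < c:
            base = base > 16
        else:
            record(score)
        base = base + (9 != score)
    c = c + c // 25
    score = factor
    c = c * (h // 8)
    h = base % base
    return base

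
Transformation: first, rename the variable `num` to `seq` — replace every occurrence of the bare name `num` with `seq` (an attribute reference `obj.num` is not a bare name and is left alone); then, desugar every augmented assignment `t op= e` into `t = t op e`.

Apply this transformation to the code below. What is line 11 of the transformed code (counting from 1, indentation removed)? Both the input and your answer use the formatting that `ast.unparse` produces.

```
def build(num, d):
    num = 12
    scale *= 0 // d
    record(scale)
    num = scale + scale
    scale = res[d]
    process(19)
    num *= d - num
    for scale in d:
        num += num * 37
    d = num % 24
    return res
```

Transformed code:
def build(seq, d):
    seq = 12
    scale = scale * (0 // d)
    record(scale)
    seq = scale + scale
    scale = res[d]
    process(19)
    seq = seq * (d - seq)
    for scale in d:
        seq = seq + seq * 37
    d = seq % 24
    return res

d = seq % 24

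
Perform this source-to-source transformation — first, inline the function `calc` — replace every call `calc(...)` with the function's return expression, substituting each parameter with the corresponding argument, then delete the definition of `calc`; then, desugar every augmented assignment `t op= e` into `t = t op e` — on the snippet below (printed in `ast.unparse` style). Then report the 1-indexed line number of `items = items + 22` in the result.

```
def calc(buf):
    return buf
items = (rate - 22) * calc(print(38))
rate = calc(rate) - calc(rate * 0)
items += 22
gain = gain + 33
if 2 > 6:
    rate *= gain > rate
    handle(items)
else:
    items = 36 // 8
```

3

Transformed code:
items = (rate - 22) * print(38)
rate = rate - rate * 0
items = items + 22
gain = gain + 33
if 2 > 6:
    rate = rate * (gain > rate)
    handle(items)
else:
    items = 36 // 8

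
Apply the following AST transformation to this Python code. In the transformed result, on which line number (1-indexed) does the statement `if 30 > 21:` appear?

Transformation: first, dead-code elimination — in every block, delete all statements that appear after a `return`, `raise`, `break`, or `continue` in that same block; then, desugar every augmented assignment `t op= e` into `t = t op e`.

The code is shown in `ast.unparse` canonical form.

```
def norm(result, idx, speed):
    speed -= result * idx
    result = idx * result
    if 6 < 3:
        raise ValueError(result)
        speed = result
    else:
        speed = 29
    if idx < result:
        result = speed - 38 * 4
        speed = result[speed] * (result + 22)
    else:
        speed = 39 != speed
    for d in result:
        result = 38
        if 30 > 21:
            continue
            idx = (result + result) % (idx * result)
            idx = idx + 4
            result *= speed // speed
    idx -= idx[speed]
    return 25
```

Transformed code:
def norm(result, idx, speed):
    speed = speed - result * idx
    result = idx * result
    if 6 < 3:
        raise ValueError(result)
    else:
        speed = 29
    if idx < result:
        result = speed - 38 * 4
        speed = result[speed] * (result + 22)
    else:
        speed = 39 != speed
    for d in result:
        result = 38
        if 30 > 21:
            continue
    idx = idx - idx[speed]
    return 25

15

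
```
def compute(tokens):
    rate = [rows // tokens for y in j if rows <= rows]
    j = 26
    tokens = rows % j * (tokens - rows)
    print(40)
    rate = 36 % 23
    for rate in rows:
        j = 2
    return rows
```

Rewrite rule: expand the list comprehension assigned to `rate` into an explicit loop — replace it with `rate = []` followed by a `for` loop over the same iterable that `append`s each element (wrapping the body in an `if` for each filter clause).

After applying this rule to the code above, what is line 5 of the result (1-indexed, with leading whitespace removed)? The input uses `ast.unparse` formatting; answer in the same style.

rate.append(rows // tokens)

Transformed code:
def compute(tokens):
    rate = []
    for y in j:
        if rows <= rows:
            rate.append(rows // tokens)
    j = 26
    tokens = rows % j * (tokens - rows)
    print(40)
    rate = 36 % 23
    for rate in rows:
        j = 2
    return rows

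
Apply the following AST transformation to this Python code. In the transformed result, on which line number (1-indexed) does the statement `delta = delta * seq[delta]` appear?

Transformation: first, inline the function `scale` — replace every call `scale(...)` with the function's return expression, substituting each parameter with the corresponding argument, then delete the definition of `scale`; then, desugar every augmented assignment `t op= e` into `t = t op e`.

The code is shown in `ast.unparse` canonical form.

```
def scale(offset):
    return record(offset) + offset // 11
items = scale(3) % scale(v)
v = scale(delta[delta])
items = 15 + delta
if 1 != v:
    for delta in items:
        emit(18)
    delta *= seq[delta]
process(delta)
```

Transformed code:
items = (record(3) + 3 // 11) % (record(v) + v // 11)
v = record(delta[delta]) + delta[delta] // 11
items = 15 + delta
if 1 != v:
    for delta in items:
        emit(18)
    delta = delta * seq[delta]
process(delta)

7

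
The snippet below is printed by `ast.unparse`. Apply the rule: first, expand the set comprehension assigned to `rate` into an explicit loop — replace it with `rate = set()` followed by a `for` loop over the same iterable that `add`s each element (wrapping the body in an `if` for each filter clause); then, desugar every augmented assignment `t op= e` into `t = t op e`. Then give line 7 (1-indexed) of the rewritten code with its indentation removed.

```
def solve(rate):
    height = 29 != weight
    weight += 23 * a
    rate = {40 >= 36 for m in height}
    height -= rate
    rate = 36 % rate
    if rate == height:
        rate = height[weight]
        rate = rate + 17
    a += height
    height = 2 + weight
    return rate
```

Transformed code:
def solve(rate):
    height = 29 != weight
    weight = weight + 23 * a
    rate = set()
    for m in height:
        rate.add(40 >= 36)
    height = height - rate
    rate = 36 % rate
    if rate == height:
        rate = height[weight]
        rate = rate + 17
    a = a + height
    height = 2 + weight
    return rate

height = height - rate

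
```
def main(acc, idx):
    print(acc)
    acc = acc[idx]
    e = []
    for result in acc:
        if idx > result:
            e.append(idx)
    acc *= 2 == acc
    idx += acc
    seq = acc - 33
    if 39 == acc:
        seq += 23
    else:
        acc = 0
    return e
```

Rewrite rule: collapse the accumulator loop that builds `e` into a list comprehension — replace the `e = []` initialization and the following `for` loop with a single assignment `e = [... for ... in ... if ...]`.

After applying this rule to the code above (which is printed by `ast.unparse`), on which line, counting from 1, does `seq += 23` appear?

Transformed code:
def main(acc, idx):
    print(acc)
    acc = acc[idx]
    e = [idx for result in acc if idx > result]
    acc *= 2 == acc
    idx += acc
    seq = acc - 33
    if 39 == acc:
        seq += 23
    else:
        acc = 0
    return e

9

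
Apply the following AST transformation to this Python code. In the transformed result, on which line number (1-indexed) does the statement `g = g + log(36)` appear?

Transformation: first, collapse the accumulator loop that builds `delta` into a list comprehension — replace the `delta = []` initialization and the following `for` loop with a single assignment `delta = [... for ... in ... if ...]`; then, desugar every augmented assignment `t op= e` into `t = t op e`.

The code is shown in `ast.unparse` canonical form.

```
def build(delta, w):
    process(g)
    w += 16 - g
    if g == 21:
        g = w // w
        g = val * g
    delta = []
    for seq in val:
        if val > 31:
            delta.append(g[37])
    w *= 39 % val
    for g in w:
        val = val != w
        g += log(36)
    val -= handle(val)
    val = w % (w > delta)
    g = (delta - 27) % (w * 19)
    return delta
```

11

Transformed code:
def build(delta, w):
    process(g)
    w = w + (16 - g)
    if g == 21:
        g = w // w
        g = val * g
    delta = [g[37] for seq in val if val > 31]
    w = w * (39 % val)
    for g in w:
        val = val != w
        g = g + log(36)
    val = val - handle(val)
    val = w % (w > delta)
    g = (delta - 27) % (w * 19)
    return delta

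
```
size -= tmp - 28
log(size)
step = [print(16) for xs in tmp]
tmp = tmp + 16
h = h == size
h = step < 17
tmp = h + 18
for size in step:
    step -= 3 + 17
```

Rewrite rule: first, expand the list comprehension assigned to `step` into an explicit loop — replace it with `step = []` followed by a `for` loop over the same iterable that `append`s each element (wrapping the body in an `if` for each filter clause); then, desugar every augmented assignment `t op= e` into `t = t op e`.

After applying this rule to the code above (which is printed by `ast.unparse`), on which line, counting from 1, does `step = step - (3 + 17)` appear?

Transformed code:
size = size - (tmp - 28)
log(size)
step = []
for xs in tmp:
    step.append(print(16))
tmp = tmp + 16
h = h == size
h = step < 17
tmp = h + 18
for size in step:
    step = step - (3 + 17)

11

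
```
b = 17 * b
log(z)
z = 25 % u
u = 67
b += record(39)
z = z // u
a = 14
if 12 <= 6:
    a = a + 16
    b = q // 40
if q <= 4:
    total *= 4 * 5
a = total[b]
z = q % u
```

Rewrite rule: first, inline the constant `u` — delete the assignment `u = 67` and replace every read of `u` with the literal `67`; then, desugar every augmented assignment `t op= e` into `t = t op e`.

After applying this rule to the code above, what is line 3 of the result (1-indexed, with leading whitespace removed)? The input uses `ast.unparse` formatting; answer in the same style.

Transformed code:
b = 17 * b
log(z)
z = 25 % 67
b = b + record(39)
z = z // 67
a = 14
if 12 <= 6:
    a = a + 16
    b = q // 40
if q <= 4:
    total = total * (4 * 5)
a = total[b]
z = q % 67

z = 25 % 67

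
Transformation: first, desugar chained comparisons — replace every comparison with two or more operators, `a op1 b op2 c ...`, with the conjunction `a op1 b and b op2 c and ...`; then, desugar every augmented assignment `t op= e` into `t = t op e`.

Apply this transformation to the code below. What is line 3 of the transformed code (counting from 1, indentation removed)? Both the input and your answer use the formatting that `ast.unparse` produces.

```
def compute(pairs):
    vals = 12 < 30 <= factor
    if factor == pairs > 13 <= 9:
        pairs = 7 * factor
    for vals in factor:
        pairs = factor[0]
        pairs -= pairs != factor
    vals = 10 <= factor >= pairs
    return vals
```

if factor == pairs and pairs > 13 and (13 <= 9):

Transformed code:
def compute(pairs):
    vals = 12 < 30 and 30 <= factor
    if factor == pairs and pairs > 13 and (13 <= 9):
        pairs = 7 * factor
    for vals in factor:
        pairs = factor[0]
        pairs = pairs - (pairs != factor)
    vals = 10 <= factor and factor >= pairs
    return vals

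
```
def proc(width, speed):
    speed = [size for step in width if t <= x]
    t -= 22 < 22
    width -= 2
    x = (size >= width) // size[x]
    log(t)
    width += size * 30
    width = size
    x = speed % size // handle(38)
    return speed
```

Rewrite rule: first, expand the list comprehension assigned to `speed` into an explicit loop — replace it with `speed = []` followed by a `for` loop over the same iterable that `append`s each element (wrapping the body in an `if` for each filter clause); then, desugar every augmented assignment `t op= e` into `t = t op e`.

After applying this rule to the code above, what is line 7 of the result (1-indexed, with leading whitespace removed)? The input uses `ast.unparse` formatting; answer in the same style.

width = width - 2

Transformed code:
def proc(width, speed):
    speed = []
    for step in width:
        if t <= x:
            speed.append(size)
    t = t - (22 < 22)
    width = width - 2
    x = (size >= width) // size[x]
    log(t)
    width = width + size * 30
    width = size
    x = speed % size // handle(38)
    return speed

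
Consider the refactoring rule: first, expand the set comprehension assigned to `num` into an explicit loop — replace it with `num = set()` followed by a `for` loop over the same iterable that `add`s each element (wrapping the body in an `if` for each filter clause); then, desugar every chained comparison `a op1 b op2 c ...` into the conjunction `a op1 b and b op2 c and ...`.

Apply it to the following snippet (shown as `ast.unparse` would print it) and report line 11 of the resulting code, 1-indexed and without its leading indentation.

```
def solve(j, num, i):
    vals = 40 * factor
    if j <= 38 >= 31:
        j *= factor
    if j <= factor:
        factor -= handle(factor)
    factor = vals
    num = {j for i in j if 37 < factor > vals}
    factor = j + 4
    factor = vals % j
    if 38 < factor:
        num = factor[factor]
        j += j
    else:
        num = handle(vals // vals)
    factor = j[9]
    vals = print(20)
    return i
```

num.add(j)

Transformed code:
def solve(j, num, i):
    vals = 40 * factor
    if j <= 38 and 38 >= 31:
        j *= factor
    if j <= factor:
        factor -= handle(factor)
    factor = vals
    num = set()
    for i in j:
        if 37 < factor and factor > vals:
            num.add(j)
    factor = j + 4
    factor = vals % j
    if 38 < factor:
        num = factor[factor]
        j += j
    else:
        num = handle(vals // vals)
    factor = j[9]
    vals = print(20)
    return i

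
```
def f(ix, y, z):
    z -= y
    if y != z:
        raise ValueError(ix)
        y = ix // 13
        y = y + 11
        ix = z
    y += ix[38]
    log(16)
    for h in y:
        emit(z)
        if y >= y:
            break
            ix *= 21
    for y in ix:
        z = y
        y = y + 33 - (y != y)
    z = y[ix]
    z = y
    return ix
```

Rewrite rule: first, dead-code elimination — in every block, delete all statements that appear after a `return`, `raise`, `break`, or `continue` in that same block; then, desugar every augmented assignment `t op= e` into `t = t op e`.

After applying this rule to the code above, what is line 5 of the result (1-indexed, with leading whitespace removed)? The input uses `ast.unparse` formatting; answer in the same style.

Transformed code:
def f(ix, y, z):
    z = z - y
    if y != z:
        raise ValueError(ix)
    y = y + ix[38]
    log(16)
    for h in y:
        emit(z)
        if y >= y:
            break
    for y in ix:
        z = y
        y = y + 33 - (y != y)
    z = y[ix]
    z = y
    return ix

y = y + ix[38]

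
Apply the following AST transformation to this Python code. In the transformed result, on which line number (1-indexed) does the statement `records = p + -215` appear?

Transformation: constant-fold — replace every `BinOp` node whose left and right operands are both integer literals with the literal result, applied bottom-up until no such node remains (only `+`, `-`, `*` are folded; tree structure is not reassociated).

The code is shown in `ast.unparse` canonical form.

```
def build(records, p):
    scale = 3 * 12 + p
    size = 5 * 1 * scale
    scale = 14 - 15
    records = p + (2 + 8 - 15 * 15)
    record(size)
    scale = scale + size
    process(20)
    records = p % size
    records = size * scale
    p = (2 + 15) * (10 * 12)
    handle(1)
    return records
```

5

Transformed code:
def build(records, p):
    scale = 36 + p
    size = 5 * scale
    scale = -1
    records = p + -215
    record(size)
    scale = scale + size
    process(20)
    records = p % size
    records = size * scale
    p = 2040
    handle(1)
    return records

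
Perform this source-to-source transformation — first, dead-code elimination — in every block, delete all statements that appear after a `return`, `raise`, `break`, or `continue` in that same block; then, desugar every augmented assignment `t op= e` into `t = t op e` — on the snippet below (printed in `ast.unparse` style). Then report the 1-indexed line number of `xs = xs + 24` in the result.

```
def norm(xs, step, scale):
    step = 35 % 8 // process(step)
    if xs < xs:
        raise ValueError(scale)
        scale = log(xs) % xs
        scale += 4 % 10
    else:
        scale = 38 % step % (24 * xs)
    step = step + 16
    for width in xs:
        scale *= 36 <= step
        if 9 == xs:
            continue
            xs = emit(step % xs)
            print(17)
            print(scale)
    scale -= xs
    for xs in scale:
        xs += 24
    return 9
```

Transformed code:
def norm(xs, step, scale):
    step = 35 % 8 // process(step)
    if xs < xs:
        raise ValueError(scale)
    else:
        scale = 38 % step % (24 * xs)
    step = step + 16
    for width in xs:
        scale = scale * (36 <= step)
        if 9 == xs:
            continue
    scale = scale - xs
    for xs in scale:
        xs = xs + 24
    return 9

14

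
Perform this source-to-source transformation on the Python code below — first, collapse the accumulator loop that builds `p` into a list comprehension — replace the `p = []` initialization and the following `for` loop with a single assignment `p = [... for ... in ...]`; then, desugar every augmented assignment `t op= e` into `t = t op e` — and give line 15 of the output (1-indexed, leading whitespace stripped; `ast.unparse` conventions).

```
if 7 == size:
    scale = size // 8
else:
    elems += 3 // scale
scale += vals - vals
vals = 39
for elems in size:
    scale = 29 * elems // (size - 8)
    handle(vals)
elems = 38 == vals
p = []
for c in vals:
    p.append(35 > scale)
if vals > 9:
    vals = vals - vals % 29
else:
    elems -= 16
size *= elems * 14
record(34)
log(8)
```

elems = elems - 16

Transformed code:
if 7 == size:
    scale = size // 8
else:
    elems = elems + 3 // scale
scale = scale + (vals - vals)
vals = 39
for elems in size:
    scale = 29 * elems // (size - 8)
    handle(vals)
elems = 38 == vals
p = [35 > scale for c in vals]
if vals > 9:
    vals = vals - vals % 29
else:
    elems = elems - 16
size = size * (elems * 14)
record(34)
log(8)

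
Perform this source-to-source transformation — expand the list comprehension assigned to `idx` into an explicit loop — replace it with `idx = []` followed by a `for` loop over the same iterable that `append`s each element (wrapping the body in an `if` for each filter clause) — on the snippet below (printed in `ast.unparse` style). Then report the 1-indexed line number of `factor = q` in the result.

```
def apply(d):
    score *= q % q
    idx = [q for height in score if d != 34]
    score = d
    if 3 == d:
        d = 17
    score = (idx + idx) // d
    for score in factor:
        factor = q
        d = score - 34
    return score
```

12

Transformed code:
def apply(d):
    score *= q % q
    idx = []
    for height in score:
        if d != 34:
            idx.append(q)
    score = d
    if 3 == d:
        d = 17
    score = (idx + idx) // d
    for score in factor:
        factor = q
        d = score - 34
    return score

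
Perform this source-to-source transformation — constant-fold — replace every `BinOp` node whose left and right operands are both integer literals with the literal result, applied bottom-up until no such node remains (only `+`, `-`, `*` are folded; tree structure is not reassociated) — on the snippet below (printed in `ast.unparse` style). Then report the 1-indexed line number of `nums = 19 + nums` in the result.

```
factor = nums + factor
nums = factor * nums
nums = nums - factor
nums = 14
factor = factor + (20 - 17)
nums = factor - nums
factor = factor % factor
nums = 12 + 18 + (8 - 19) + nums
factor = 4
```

Transformed code:
factor = nums + factor
nums = factor * nums
nums = nums - factor
nums = 14
factor = factor + 3
nums = factor - nums
factor = factor % factor
nums = 19 + nums
factor = 4

8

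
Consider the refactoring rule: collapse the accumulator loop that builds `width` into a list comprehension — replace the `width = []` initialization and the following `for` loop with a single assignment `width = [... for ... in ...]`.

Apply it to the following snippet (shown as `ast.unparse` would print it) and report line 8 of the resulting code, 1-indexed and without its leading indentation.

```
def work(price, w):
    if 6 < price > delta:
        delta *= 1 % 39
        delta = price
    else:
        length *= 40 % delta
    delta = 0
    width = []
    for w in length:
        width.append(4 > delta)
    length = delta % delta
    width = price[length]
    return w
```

Transformed code:
def work(price, w):
    if 6 < price > delta:
        delta *= 1 % 39
        delta = price
    else:
        length *= 40 % delta
    delta = 0
    width = [4 > delta for w in length]
    length = delta % delta
    width = price[length]
    return w

width = [4 > delta for w in length]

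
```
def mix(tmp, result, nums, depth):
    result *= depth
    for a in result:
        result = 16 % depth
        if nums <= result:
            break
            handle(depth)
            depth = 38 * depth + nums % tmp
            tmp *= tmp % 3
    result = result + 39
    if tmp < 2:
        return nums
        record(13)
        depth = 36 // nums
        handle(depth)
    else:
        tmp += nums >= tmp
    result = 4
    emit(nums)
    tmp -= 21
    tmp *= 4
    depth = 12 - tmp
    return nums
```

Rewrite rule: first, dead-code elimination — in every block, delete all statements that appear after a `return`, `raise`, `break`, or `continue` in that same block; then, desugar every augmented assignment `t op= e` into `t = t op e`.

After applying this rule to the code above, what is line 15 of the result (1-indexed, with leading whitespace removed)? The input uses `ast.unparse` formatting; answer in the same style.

tmp = tmp * 4

Transformed code:
def mix(tmp, result, nums, depth):
    result = result * depth
    for a in result:
        result = 16 % depth
        if nums <= result:
            break
    result = result + 39
    if tmp < 2:
        return nums
    else:
        tmp = tmp + (nums >= tmp)
    result = 4
    emit(nums)
    tmp = tmp - 21
    tmp = tmp * 4
    depth = 12 - tmp
    return nums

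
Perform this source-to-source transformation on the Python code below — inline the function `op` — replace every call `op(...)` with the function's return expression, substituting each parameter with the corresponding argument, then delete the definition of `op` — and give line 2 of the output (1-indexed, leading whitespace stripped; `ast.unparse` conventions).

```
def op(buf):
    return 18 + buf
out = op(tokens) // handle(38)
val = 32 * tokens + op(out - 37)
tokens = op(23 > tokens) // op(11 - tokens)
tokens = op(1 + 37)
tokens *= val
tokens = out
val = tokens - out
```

Transformed code:
out = (18 + tokens) // handle(38)
val = 32 * tokens + (18 + (out - 37))
tokens = (18 + (23 > tokens)) // (18 + (11 - tokens))
tokens = 18 + (1 + 37)
tokens *= val
tokens = out
val = tokens - out

val = 32 * tokens + (18 + (out - 37))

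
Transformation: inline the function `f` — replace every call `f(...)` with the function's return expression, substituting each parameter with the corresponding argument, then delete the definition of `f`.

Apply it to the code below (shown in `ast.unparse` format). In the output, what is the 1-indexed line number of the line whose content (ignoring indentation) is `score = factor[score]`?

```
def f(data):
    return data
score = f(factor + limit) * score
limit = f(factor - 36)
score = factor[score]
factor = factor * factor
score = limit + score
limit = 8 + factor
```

3

Transformed code:
score = (factor + limit) * score
limit = factor - 36
score = factor[score]
factor = factor * factor
score = limit + score
limit = 8 + factor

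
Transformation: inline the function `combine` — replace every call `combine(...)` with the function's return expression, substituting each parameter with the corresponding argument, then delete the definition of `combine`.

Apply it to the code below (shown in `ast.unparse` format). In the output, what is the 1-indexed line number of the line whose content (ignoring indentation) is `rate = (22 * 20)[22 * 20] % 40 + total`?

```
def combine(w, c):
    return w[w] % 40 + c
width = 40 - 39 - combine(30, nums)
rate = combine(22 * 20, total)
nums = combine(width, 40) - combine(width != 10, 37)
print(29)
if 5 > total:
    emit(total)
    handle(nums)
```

2

Transformed code:
width = 40 - 39 - (30[30] % 40 + nums)
rate = (22 * 20)[22 * 20] % 40 + total
nums = width[width] % 40 + 40 - ((width != 10)[width != 10] % 40 + 37)
print(29)
if 5 > total:
    emit(total)
    handle(nums)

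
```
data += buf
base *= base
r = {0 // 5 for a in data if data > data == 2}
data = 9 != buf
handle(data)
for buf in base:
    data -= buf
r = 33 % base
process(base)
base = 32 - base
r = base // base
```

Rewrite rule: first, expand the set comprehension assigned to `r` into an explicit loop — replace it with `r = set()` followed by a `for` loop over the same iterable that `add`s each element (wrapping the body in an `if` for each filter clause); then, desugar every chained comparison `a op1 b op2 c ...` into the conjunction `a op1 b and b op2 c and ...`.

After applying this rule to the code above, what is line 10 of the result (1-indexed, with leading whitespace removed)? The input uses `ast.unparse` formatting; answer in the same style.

Transformed code:
data += buf
base *= base
r = set()
for a in data:
    if data > data and data == 2:
        r.add(0 // 5)
data = 9 != buf
handle(data)
for buf in base:
    data -= buf
r = 33 % base
process(base)
base = 32 - base
r = base // base

data -= buf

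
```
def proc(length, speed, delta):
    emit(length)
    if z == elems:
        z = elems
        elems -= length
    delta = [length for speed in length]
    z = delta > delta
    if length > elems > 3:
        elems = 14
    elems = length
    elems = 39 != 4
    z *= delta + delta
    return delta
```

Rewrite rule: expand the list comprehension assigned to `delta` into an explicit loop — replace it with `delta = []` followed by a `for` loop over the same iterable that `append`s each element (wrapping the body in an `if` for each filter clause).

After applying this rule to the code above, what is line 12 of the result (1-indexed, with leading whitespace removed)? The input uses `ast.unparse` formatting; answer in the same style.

Transformed code:
def proc(length, speed, delta):
    emit(length)
    if z == elems:
        z = elems
        elems -= length
    delta = []
    for speed in length:
        delta.append(length)
    z = delta > delta
    if length > elems > 3:
        elems = 14
    elems = length
    elems = 39 != 4
    z *= delta + delta
    return delta

elems = length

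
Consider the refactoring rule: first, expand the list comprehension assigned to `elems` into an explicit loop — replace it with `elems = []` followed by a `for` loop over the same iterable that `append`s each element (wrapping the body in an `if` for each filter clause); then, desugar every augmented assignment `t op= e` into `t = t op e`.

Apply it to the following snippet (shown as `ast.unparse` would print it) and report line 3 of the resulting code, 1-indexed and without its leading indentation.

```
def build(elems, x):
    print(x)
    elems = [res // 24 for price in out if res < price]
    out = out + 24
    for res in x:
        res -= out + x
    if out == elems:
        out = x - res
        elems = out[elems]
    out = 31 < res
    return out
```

Transformed code:
def build(elems, x):
    print(x)
    elems = []
    for price in out:
        if res < price:
            elems.append(res // 24)
    out = out + 24
    for res in x:
        res = res - (out + x)
    if out == elems:
        out = x - res
        elems = out[elems]
    out = 31 < res
    return out

elems = []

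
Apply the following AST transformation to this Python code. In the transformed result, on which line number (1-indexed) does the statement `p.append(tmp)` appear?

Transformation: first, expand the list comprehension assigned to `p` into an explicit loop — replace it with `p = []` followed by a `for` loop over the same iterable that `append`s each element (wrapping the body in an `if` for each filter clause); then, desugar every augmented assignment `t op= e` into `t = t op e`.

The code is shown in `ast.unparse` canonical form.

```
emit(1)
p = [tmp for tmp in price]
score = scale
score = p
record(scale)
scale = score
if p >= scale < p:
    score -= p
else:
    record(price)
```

Transformed code:
emit(1)
p = []
for tmp in price:
    p.append(tmp)
score = scale
score = p
record(scale)
scale = score
if p >= scale < p:
    score = score - p
else:
    record(price)

4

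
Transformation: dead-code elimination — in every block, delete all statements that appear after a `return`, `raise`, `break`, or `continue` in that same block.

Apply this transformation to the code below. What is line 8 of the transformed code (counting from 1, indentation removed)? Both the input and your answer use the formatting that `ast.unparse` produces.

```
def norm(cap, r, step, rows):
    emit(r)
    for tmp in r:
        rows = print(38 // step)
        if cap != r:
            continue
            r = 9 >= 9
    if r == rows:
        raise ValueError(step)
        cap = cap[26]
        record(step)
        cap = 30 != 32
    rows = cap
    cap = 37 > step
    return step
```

Transformed code:
def norm(cap, r, step, rows):
    emit(r)
    for tmp in r:
        rows = print(38 // step)
        if cap != r:
            continue
    if r == rows:
        raise ValueError(step)
    rows = cap
    cap = 37 > step
    return step

raise ValueError(step)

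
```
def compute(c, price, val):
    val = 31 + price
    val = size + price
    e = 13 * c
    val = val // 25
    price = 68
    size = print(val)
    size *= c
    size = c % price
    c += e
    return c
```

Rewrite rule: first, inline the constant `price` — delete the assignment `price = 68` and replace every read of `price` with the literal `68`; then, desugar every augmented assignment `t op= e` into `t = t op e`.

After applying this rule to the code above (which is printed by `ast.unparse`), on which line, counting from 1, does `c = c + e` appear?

9

Transformed code:
def compute(c, price, val):
    val = 31 + 68
    val = size + 68
    e = 13 * c
    val = val // 25
    size = print(val)
    size = size * c
    size = c % 68
    c = c + e
    return c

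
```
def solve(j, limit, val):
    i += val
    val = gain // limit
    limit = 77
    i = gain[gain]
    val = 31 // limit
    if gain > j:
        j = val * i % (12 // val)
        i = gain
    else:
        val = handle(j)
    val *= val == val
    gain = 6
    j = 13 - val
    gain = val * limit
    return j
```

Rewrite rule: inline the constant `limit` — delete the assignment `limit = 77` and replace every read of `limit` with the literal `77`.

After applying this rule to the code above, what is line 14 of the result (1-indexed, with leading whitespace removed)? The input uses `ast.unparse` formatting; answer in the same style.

gain = val * 77

Transformed code:
def solve(j, limit, val):
    i += val
    val = gain // 77
    i = gain[gain]
    val = 31 // 77
    if gain > j:
        j = val * i % (12 // val)
        i = gain
    else:
        val = handle(j)
    val *= val == val
    gain = 6
    j = 13 - val
    gain = val * 77
    return j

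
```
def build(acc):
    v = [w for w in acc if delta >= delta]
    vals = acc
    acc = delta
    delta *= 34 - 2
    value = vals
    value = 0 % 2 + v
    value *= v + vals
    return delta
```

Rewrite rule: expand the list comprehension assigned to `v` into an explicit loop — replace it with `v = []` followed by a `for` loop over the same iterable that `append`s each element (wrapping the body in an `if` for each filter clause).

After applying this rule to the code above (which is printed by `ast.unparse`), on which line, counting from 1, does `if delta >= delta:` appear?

4

Transformed code:
def build(acc):
    v = []
    for w in acc:
        if delta >= delta:
            v.append(w)
    vals = acc
    acc = delta
    delta *= 34 - 2
    value = vals
    value = 0 % 2 + v
    value *= v + vals
    return delta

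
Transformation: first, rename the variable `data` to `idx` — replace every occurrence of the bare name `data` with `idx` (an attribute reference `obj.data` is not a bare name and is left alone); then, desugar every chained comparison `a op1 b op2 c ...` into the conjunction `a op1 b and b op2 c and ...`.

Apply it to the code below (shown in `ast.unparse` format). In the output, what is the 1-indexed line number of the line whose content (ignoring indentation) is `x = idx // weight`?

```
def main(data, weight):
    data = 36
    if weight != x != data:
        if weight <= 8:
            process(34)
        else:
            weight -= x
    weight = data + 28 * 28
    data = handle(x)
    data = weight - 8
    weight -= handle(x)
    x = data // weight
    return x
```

Transformed code:
def main(idx, weight):
    idx = 36
    if weight != x and x != idx:
        if weight <= 8:
            process(34)
        else:
            weight -= x
    weight = idx + 28 * 28
    idx = handle(x)
    idx = weight - 8
    weight -= handle(x)
    x = idx // weight
    return x

12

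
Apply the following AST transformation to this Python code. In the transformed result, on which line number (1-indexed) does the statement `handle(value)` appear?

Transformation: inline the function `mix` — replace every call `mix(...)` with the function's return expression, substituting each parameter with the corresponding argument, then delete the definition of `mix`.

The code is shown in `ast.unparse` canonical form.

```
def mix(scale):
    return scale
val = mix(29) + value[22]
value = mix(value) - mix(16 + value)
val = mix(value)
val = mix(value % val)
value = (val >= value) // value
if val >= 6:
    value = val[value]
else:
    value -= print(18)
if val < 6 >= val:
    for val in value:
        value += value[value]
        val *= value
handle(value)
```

Transformed code:
val = 29 + value[22]
value = value - (16 + value)
val = value
val = value % val
value = (val >= value) // value
if val >= 6:
    value = val[value]
else:
    value -= print(18)
if val < 6 >= val:
    for val in value:
        value += value[value]
        val *= value
handle(value)

14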